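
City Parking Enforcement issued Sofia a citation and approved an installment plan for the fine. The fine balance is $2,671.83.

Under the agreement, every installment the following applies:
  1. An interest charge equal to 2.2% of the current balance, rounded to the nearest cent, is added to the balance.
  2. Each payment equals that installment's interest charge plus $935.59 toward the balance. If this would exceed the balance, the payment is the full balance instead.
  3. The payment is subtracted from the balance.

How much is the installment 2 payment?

Installment 1: $2,671.83 +$58.78 interest = $2,730.61; pay $994.37 → $1,736.24
Installment 2: $1,736.24 +$38.20 interest = $1,774.44; pay $973.79 → $800.65

$973.79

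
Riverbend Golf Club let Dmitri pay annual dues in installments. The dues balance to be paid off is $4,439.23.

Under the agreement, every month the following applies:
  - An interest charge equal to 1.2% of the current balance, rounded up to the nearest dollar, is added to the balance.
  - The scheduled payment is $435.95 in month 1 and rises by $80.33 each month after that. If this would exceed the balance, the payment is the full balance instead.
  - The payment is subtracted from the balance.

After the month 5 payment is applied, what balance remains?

$1,669.18

# | Opening | Interest | Payment | End bal
1 | $4,439.23 | $54.00 | $435.95 | $4,057.28
2 | $4,057.28 | $49.00 | $516.28 | $3,590.00
3 | $3,590.00 | $44.00 | $596.61 | $3,037.39
4 | $3,037.39 | $37.00 | $676.94 | $2,397.45
5 | $2,397.45 | $29.00 | $757.27 | $1,669.18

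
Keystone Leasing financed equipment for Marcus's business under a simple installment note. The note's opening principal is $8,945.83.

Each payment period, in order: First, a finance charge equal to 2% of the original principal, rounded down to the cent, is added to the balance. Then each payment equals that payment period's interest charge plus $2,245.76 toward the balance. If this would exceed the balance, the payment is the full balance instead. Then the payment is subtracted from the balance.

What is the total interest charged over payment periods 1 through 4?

Payment period 1: opening $8,945.83; interest $178.91 → $9,124.74; payment $2,424.67; balance $6,700.07
Payment period 2: opening $6,700.07; interest $178.91 → $6,878.98; payment $2,424.67; balance $4,454.31
Payment period 3: opening $4,454.31; interest $178.91 → $4,633.22; payment $2,424.67; balance $2,208.55
Payment period 4: opening $2,208.55; interest $178.91 → $2,387.46; payment $2,387.46; balance $0.00
Total interest: $178.91 + $178.91 + $178.91 + $178.91 = $715.64

$715.64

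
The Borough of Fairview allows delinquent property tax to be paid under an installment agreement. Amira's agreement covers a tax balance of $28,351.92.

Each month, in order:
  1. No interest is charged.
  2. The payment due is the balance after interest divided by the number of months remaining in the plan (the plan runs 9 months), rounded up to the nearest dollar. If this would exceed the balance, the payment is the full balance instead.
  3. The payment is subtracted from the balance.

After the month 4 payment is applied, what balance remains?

$15,749.92

Month 1: $28,351.92 − $3,151.00 → $25,200.92
Month 2: $25,200.92 − $3,151.00 → $22,049.92
Month 3: $22,049.92 − $3,150.00 → $18,899.92
Month 4: $18,899.92 − $3,150.00 → $15,749.92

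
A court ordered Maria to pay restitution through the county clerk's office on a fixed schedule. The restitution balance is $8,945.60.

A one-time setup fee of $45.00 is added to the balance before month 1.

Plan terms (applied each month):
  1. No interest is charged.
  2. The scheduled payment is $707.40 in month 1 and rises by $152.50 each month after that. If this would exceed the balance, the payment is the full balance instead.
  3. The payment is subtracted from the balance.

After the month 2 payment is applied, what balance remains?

$7,423.30

Month 1: opening $8,990.60; payment $707.40; balance $8,283.20
Month 2: opening $8,283.20; payment $859.90; balance $7,423.30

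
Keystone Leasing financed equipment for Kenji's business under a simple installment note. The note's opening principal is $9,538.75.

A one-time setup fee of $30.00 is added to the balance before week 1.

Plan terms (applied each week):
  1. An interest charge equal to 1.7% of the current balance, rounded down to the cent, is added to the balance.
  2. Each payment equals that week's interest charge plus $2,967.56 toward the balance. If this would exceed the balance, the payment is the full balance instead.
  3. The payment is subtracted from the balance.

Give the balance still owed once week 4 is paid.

$0.00

Week 1: $9,568.75 +$162.66 interest = $9,731.41; pay $3,130.22 → $6,601.19
Week 2: $6,601.19 +$112.22 interest = $6,713.41; pay $3,079.78 → $3,633.63
Week 3: $3,633.63 +$61.77 interest = $3,695.40; pay $3,029.33 → $666.07
Week 4: $666.07 +$11.32 interest = $677.39; pay $677.39 → $0.00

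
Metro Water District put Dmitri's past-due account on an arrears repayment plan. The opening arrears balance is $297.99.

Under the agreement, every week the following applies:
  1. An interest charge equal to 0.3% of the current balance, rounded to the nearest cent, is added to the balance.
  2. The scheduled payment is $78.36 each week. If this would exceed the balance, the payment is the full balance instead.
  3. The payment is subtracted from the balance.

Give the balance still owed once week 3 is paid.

Week 1: opening $297.99; interest $0.89 → $298.88; payment $78.36; balance $220.52
Week 2: opening $220.52; interest $0.66 → $221.18; payment $78.36; balance $142.82
Week 3: opening $142.82; interest $0.43 → $143.25; payment $78.36; balance $64.89

$64.89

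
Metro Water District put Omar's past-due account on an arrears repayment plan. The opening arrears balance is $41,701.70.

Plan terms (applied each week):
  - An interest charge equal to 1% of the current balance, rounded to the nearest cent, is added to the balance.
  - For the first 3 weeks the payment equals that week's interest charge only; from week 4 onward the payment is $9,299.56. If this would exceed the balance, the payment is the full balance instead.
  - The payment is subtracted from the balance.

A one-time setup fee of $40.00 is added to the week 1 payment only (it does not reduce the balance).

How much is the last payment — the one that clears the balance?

$5,691.37

# | Opening | Interest | Payment | Fee | End bal
1 | $41,701.70 | $417.02 | $417.02 | $40.00 | $41,701.70
2 | $41,701.70 | $417.02 | $417.02 | — | $41,701.70
3 | $41,701.70 | $417.02 | $417.02 | — | $41,701.70
4 | $41,701.70 | $417.02 | $9,299.56 | — | $32,819.16
5 | $32,819.16 | $328.19 | $9,299.56 | — | $23,847.79
6 | $23,847.79 | $238.48 | $9,299.56 | — | $14,786.71
7 | $14,786.71 | $147.87 | $9,299.56 | — | $5,635.02
8 | $5,635.02 | $56.35 | $5,691.37 | — | $0.00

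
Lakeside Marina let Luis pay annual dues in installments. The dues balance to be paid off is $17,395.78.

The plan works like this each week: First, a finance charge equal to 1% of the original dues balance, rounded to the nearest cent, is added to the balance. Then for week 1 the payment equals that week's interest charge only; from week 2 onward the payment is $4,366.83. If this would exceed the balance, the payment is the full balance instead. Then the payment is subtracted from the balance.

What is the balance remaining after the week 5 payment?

$624.30

Week 1: opening $17,395.78; interest $173.96 → $17,569.74; payment $173.96; balance $17,395.78
Week 2: opening $17,395.78; interest $173.96 → $17,569.74; payment $4,366.83; balance $13,202.91
Week 3: opening $13,202.91; interest $173.96 → $13,376.87; payment $4,366.83; balance $9,010.04
Week 4: opening $9,010.04; interest $173.96 → $9,184.00; payment $4,366.83; balance $4,817.17
Week 5: opening $4,817.17; interest $173.96 → $4,991.13; payment $4,366.83; balance $624.30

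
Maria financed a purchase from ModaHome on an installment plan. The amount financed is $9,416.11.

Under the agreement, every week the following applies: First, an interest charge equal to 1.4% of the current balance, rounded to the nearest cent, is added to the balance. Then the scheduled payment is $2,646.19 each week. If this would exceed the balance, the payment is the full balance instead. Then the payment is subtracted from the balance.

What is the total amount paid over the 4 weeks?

Week 1: opening $9,416.11; interest $131.83 → $9,547.94; payment $2,646.19; balance $6,901.75
Week 2: opening $6,901.75; interest $96.62 → $6,998.37; payment $2,646.19; balance $4,352.18
Week 3: opening $4,352.18; interest $60.93 → $4,413.11; payment $2,646.19; balance $1,766.92
Week 4: opening $1,766.92; interest $24.74 → $1,791.66; payment $1,791.66; balance $0.00
Total paid: $9,730.23

$9,730.23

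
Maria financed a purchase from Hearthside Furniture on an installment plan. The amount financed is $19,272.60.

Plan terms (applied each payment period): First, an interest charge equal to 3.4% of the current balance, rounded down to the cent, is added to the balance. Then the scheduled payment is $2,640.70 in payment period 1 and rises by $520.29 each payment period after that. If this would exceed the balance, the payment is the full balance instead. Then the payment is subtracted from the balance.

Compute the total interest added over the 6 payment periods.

$2,508.97

Payment period 1: $19,272.60 +$655.26 interest = $19,927.86; pay $2,640.70 → $17,287.16
Payment period 2: $17,287.16 +$587.76 interest = $17,874.92; pay $3,160.99 → $14,713.93
Payment period 3: $14,713.93 +$500.27 interest = $15,214.20; pay $3,681.28 → $11,532.92
Payment period 4: $11,532.92 +$392.11 interest = $11,925.03; pay $4,201.57 → $7,723.46
Payment period 5: $7,723.46 +$262.59 interest = $7,986.05; pay $4,721.86 → $3,264.19
Payment period 6: $3,264.19 +$110.98 interest = $3,375.17; pay $3,375.17 → $0.00
Total interest: $655.26 + $587.76 + $500.27 + $392.11 + $262.59 + $110.98 = $2,508.97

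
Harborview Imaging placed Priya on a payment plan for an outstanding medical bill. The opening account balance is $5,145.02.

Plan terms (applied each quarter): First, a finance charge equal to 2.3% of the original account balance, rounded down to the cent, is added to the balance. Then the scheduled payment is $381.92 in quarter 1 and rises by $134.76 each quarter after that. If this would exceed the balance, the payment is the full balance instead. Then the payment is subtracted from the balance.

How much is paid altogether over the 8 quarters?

$6,091.66

# | Opening | Interest | Payment | End bal
1 | $5,145.02 | $118.33 | $381.92 | $4,881.43
2 | $4,881.43 | $118.33 | $516.68 | $4,483.08
3 | $4,483.08 | $118.33 | $651.44 | $3,949.97
4 | $3,949.97 | $118.33 | $786.20 | $3,282.10
5 | $3,282.10 | $118.33 | $920.96 | $2,479.47
6 | $2,479.47 | $118.33 | $1,055.72 | $1,542.08
7 | $1,542.08 | $118.33 | $1,190.48 | $469.93
8 | $469.93 | $118.33 | $588.26 | $0.00
Total paid: $6,091.66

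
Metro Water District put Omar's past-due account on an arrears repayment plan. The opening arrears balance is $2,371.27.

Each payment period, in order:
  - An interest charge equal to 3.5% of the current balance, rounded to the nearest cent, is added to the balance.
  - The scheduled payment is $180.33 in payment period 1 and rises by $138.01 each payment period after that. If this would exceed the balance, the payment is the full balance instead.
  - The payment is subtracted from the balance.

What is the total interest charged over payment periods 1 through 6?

$345.23

Payment period 1: opening $2,371.27; interest $82.99 → $2,454.26; payment $180.33; balance $2,273.93
Payment period 2: opening $2,273.93; interest $79.59 → $2,353.52; payment $318.34; balance $2,035.18
Payment period 3: opening $2,035.18; interest $71.23 → $2,106.41; payment $456.35; balance $1,650.06
Payment period 4: opening $1,650.06; interest $57.75 → $1,707.81; payment $594.36; balance $1,113.45
Payment period 5: opening $1,113.45; interest $38.97 → $1,152.42; payment $732.37; balance $420.05
Payment period 6: opening $420.05; interest $14.70 → $434.75; payment $434.75; balance $0.00
Total interest: $82.99 + $79.59 + $71.23 + $57.75 + $38.97 + $14.70 = $345.23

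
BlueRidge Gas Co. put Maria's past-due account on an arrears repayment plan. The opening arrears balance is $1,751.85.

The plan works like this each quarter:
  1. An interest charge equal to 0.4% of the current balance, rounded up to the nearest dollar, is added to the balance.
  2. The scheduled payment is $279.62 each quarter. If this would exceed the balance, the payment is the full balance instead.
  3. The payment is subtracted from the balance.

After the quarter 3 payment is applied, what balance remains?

# | Opening | Interest | Payment | End bal
1 | $1,751.85 | $8.00 | $279.62 | $1,480.23
2 | $1,480.23 | $6.00 | $279.62 | $1,206.61
3 | $1,206.61 | $5.00 | $279.62 | $931.99

$931.99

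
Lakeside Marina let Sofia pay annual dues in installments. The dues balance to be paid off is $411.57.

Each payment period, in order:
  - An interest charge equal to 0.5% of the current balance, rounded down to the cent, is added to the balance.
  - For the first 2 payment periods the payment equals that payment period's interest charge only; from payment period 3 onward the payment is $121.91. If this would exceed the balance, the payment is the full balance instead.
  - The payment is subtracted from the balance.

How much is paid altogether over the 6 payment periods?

# | Opening | Interest | Payment | End bal
1 | $411.57 | $2.05 | $2.05 | $411.57
2 | $411.57 | $2.05 | $2.05 | $411.57
3 | $411.57 | $2.05 | $121.91 | $291.71
4 | $291.71 | $1.45 | $121.91 | $171.25
5 | $171.25 | $0.85 | $121.91 | $50.19
6 | $50.19 | $0.25 | $50.44 | $0.00
Total paid: $420.27

$420.27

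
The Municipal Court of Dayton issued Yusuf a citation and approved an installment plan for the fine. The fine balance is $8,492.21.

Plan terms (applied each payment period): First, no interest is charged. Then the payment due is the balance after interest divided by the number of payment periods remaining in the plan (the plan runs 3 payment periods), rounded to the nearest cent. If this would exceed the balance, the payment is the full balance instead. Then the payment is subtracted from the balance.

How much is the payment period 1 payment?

Payment period 1: $8,492.21 − $2,830.74 → $5,661.47

$2,830.74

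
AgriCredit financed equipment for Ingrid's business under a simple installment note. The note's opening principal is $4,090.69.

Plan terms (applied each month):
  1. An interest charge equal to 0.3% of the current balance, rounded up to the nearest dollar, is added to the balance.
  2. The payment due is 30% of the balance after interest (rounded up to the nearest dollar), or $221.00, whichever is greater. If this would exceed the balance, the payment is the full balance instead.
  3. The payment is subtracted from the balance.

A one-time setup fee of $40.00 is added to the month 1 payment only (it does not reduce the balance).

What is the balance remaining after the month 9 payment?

Month 1: $4,090.69 +$13.00 interest = $4,103.69; pay $1,232.00 (+ $40.00 fee) → $2,871.69
Month 2: $2,871.69 +$9.00 interest = $2,880.69; pay $865.00 → $2,015.69
Month 3: $2,015.69 +$7.00 interest = $2,022.69; pay $607.00 → $1,415.69
Month 4: $1,415.69 +$5.00 interest = $1,420.69; pay $427.00 → $993.69
Month 5: $993.69 +$3.00 interest = $996.69; pay $300.00 → $696.69
Month 6: $696.69 +$3.00 interest = $699.69; pay $221.00 → $478.69
Month 7: $478.69 +$2.00 interest = $480.69; pay $221.00 → $259.69
Month 8: $259.69 +$1.00 interest = $260.69; pay $221.00 → $39.69
Month 9: $39.69 +$1.00 interest = $40.69; pay $40.69 → $0.00

$0.00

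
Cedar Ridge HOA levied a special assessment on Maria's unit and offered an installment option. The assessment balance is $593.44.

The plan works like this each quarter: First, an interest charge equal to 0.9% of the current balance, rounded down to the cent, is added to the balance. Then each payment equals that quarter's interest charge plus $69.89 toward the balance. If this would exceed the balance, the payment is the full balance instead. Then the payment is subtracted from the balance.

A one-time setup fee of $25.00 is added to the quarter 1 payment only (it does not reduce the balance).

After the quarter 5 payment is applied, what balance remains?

$243.99

Quarter 1: $593.44 +$5.34 interest = $598.78; pay $75.23 (+ $25.00 fee) → $523.55
Quarter 2: $523.55 +$4.71 interest = $528.26; pay $74.60 → $453.66
Quarter 3: $453.66 +$4.08 interest = $457.74; pay $73.97 → $383.77
Quarter 4: $383.77 +$3.45 interest = $387.22; pay $73.34 → $313.88
Quarter 5: $313.88 +$2.82 interest = $316.70; pay $72.71 → $243.99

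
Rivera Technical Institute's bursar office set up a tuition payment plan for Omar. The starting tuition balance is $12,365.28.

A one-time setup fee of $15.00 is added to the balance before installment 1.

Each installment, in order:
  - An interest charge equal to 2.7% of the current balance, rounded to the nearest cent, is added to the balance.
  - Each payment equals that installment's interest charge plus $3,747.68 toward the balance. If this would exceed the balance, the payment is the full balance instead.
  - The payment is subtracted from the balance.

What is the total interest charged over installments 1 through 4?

$729.95

Installment 1: $12,380.28 +$334.27 interest = $12,714.55; pay $4,081.95 → $8,632.60
Installment 2: $8,632.60 +$233.08 interest = $8,865.68; pay $3,980.76 → $4,884.92
Installment 3: $4,884.92 +$131.89 interest = $5,016.81; pay $3,879.57 → $1,137.24
Installment 4: $1,137.24 +$30.71 interest = $1,167.95; pay $1,167.95 → $0.00
Total interest: $334.27 + $233.08 + $131.89 + $30.71 = $729.95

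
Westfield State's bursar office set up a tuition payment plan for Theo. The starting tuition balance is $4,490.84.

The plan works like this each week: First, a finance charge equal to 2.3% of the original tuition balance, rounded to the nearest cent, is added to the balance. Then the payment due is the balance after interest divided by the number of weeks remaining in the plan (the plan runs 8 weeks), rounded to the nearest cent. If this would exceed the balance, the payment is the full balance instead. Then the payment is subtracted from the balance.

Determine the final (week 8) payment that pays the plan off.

Week 1: $4,490.84 +$103.29 interest = $4,594.13; pay $574.27 → $4,019.86
Week 2: $4,019.86 +$103.29 interest = $4,123.15; pay $589.02 → $3,534.13
Week 3: $3,534.13 +$103.29 interest = $3,637.42; pay $606.24 → $3,031.18
Week 4: $3,031.18 +$103.29 interest = $3,134.47; pay $626.89 → $2,507.58
Week 5: $2,507.58 +$103.29 interest = $2,610.87; pay $652.72 → $1,958.15
Week 6: $1,958.15 +$103.29 interest = $2,061.44; pay $687.15 → $1,374.29
Week 7: $1,374.29 +$103.29 interest = $1,477.58; pay $738.79 → $738.79
Week 8: $738.79 +$103.29 interest = $842.08; pay $842.08 → $0.00

$842.08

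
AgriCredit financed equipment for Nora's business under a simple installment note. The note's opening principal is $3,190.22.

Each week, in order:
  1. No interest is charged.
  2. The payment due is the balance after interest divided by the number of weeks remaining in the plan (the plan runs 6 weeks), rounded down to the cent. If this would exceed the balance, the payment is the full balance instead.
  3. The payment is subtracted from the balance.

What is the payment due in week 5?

Week 1: opening $3,190.22; payment $531.70; balance $2,658.52
Week 2: opening $2,658.52; payment $531.70; balance $2,126.82
Week 3: opening $2,126.82; payment $531.70; balance $1,595.12
Week 4: opening $1,595.12; payment $531.70; balance $1,063.42
Week 5: opening $1,063.42; payment $531.71; balance $531.71

$531.71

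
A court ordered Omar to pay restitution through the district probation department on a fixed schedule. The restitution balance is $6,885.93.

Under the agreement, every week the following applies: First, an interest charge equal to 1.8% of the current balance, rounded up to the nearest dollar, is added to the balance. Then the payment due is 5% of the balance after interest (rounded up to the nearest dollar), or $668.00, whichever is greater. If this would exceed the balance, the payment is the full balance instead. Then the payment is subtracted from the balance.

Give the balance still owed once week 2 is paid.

Week 1: $6,885.93 +$124.00 interest = $7,009.93; pay $668.00 → $6,341.93
Week 2: $6,341.93 +$115.00 interest = $6,456.93; pay $668.00 → $5,788.93

$5,788.93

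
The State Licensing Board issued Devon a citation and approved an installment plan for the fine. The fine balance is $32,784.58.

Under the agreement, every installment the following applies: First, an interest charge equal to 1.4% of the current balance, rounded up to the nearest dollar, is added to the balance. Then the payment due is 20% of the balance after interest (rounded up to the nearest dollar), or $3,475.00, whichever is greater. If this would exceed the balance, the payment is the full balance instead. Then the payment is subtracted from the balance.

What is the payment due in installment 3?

Installment 1: opening $32,784.58; interest $459.00 → $33,243.58; payment $6,649.00; balance $26,594.58
Installment 2: opening $26,594.58; interest $373.00 → $26,967.58; payment $5,394.00; balance $21,573.58
Installment 3: opening $21,573.58; interest $303.00 → $21,876.58; payment $4,376.00; balance $17,500.58

$4,376.00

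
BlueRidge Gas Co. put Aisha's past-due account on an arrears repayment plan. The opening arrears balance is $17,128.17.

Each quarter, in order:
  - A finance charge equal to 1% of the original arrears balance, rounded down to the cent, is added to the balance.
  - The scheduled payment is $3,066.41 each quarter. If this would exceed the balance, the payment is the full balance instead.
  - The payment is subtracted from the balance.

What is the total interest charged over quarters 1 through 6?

Quarter 1: opening $17,128.17; interest $171.28 → $17,299.45; payment $3,066.41; balance $14,233.04
Quarter 2: opening $14,233.04; interest $171.28 → $14,404.32; payment $3,066.41; balance $11,337.91
Quarter 3: opening $11,337.91; interest $171.28 → $11,509.19; payment $3,066.41; balance $8,442.78
Quarter 4: opening $8,442.78; interest $171.28 → $8,614.06; payment $3,066.41; balance $5,547.65
Quarter 5: opening $5,547.65; interest $171.28 → $5,718.93; payment $3,066.41; balance $2,652.52
Quarter 6: opening $2,652.52; interest $171.28 → $2,823.80; payment $2,823.80; balance $0.00
Total interest: $171.28 + $171.28 + $171.28 + $171.28 + $171.28 + $171.28 = $1,027.68

$1,027.68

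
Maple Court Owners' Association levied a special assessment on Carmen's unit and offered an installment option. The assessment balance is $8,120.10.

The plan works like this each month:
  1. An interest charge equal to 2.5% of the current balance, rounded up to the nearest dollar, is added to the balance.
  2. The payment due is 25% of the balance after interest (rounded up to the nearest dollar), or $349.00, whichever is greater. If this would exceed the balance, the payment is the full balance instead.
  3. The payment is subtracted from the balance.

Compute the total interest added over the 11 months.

Month 1: opening $8,120.10; interest $204.00 → $8,324.10; payment $2,082.00; balance $6,242.10
Month 2: opening $6,242.10; interest $157.00 → $6,399.10; payment $1,600.00; balance $4,799.10
Month 3: opening $4,799.10; interest $120.00 → $4,919.10; payment $1,230.00; balance $3,689.10
Month 4: opening $3,689.10; interest $93.00 → $3,782.10; payment $946.00; balance $2,836.10
Month 5: opening $2,836.10; interest $71.00 → $2,907.10; payment $727.00; balance $2,180.10
Month 6: opening $2,180.10; interest $55.00 → $2,235.10; payment $559.00; balance $1,676.10
Month 7: opening $1,676.10; interest $42.00 → $1,718.10; payment $430.00; balance $1,288.10
Month 8: opening $1,288.10; interest $33.00 → $1,321.10; payment $349.00; balance $972.10
Month 9: opening $972.10; interest $25.00 → $997.10; payment $349.00; balance $648.10
Month 10: opening $648.10; interest $17.00 → $665.10; payment $349.00; balance $316.10
Month 11: opening $316.10; interest $8.00 → $324.10; payment $324.10; balance $0.00
Total interest: $204.00 + $157.00 + $120.00 + $93.00 + $71.00 + $55.00 + $42.00 + $33.00 + $25.00 + $17.00 + $8.00 = $825.00

$825.00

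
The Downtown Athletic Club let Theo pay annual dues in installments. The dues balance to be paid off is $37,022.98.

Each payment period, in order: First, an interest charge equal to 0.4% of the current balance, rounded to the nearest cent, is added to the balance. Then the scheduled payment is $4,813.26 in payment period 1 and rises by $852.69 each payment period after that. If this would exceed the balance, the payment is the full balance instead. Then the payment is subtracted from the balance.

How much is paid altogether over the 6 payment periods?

$37,561.70

Payment period 1: $37,022.98 +$148.09 interest = $37,171.07; pay $4,813.26 → $32,357.81
Payment period 2: $32,357.81 +$129.43 interest = $32,487.24; pay $5,665.95 → $26,821.29
Payment period 3: $26,821.29 +$107.29 interest = $26,928.58; pay $6,518.64 → $20,409.94
Payment period 4: $20,409.94 +$81.64 interest = $20,491.58; pay $7,371.33 → $13,120.25
Payment period 5: $13,120.25 +$52.48 interest = $13,172.73; pay $8,224.02 → $4,948.71
Payment period 6: $4,948.71 +$19.79 interest = $4,968.50; pay $4,968.50 → $0.00
Total paid: $37,561.70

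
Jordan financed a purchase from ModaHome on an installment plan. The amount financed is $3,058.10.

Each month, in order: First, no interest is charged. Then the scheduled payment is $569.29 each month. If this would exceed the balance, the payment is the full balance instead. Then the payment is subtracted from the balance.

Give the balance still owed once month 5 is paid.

# | Opening | Payment | End bal
1 | $3,058.10 | $569.29 | $2,488.81
2 | $2,488.81 | $569.29 | $1,919.52
3 | $1,919.52 | $569.29 | $1,350.23
4 | $1,350.23 | $569.29 | $780.94
5 | $780.94 | $569.29 | $211.65

$211.65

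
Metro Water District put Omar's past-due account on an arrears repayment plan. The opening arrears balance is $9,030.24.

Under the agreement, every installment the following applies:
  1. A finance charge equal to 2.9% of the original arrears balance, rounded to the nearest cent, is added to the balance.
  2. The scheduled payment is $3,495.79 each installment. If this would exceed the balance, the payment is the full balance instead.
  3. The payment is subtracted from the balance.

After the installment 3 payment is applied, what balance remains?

Installment 1: opening $9,030.24; interest $261.88 → $9,292.12; payment $3,495.79; balance $5,796.33
Installment 2: opening $5,796.33; interest $261.88 → $6,058.21; payment $3,495.79; balance $2,562.42
Installment 3: opening $2,562.42; interest $261.88 → $2,824.30; payment $2,824.30; balance $0.00

$0.00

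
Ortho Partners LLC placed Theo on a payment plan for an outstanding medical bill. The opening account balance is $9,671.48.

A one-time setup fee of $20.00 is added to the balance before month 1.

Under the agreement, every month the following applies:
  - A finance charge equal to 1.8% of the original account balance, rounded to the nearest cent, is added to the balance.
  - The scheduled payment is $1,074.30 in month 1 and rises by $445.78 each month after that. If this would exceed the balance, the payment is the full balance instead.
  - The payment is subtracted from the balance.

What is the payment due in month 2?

# | Opening | Interest | Payment | End bal
1 | $9,691.48 | $174.09 | $1,074.30 | $8,791.27
2 | $8,791.27 | $174.09 | $1,520.08 | $7,445.28

$1,520.08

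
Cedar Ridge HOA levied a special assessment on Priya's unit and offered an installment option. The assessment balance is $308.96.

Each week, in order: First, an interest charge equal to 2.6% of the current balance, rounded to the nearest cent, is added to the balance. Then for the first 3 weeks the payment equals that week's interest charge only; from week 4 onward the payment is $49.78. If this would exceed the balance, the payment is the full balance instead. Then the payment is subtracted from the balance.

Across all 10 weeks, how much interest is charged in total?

$56.51

Week 1: opening $308.96; interest $8.03 → $316.99; payment $8.03; balance $308.96
Week 2: opening $308.96; interest $8.03 → $316.99; payment $8.03; balance $308.96
Week 3: opening $308.96; interest $8.03 → $316.99; payment $8.03; balance $308.96
Week 4: opening $308.96; interest $8.03 → $316.99; payment $49.78; balance $267.21
Week 5: opening $267.21; interest $6.95 → $274.16; payment $49.78; balance $224.38
Week 6: opening $224.38; interest $5.83 → $230.21; payment $49.78; balance $180.43
Week 7: opening $180.43; interest $4.69 → $185.12; payment $49.78; balance $135.34
Week 8: opening $135.34; interest $3.52 → $138.86; payment $49.78; balance $89.08
Week 9: opening $89.08; interest $2.32 → $91.40; payment $49.78; balance $41.62
Week 10: opening $41.62; interest $1.08 → $42.70; payment $42.70; balance $0.00
Total interest: $8.03 + $8.03 + $8.03 + $8.03 + $6.95 + $5.83 + $4.69 + $3.52 + $2.32 + $1.08 = $56.51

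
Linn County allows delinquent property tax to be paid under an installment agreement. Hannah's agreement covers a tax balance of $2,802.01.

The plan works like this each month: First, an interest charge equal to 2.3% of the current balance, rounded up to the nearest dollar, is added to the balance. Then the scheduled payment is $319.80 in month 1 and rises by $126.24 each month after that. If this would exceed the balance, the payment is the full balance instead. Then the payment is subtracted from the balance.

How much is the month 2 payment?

Month 1: opening $2,802.01; interest $65.00 → $2,867.01; payment $319.80; balance $2,547.21
Month 2: opening $2,547.21; interest $59.00 → $2,606.21; payment $446.04; balance $2,160.17

$446.04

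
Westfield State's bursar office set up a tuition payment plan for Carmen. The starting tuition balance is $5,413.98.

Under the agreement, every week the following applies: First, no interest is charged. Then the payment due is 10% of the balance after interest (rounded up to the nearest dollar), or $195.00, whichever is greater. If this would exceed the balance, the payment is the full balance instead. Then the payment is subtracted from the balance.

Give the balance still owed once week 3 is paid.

$3,944.98

# | Opening | Payment | End bal
1 | $5,413.98 | $542.00 | $4,871.98
2 | $4,871.98 | $488.00 | $4,383.98
3 | $4,383.98 | $439.00 | $3,944.98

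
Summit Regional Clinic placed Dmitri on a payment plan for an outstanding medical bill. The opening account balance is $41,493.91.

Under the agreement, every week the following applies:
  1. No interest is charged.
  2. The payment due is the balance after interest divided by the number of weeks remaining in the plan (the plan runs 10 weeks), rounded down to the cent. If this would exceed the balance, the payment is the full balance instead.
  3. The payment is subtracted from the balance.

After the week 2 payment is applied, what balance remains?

$33,195.13

# | Opening | Payment | End bal
1 | $41,493.91 | $4,149.39 | $37,344.52
2 | $37,344.52 | $4,149.39 | $33,195.13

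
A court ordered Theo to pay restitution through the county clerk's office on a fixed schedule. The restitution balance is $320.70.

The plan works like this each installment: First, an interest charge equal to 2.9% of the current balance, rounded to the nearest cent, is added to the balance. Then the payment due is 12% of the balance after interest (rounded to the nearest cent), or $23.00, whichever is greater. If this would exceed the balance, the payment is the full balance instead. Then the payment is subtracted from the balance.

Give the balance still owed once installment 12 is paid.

$61.49

# | Opening | Interest | Payment | End bal
1 | $320.70 | $9.30 | $39.60 | $290.40
2 | $290.40 | $8.42 | $35.86 | $262.96
3 | $262.96 | $7.63 | $32.47 | $238.12
4 | $238.12 | $6.91 | $29.40 | $215.63
5 | $215.63 | $6.25 | $26.63 | $195.25
6 | $195.25 | $5.66 | $24.11 | $176.80
7 | $176.80 | $5.13 | $23.00 | $158.93
8 | $158.93 | $4.61 | $23.00 | $140.54
9 | $140.54 | $4.08 | $23.00 | $121.62
10 | $121.62 | $3.53 | $23.00 | $102.15
11 | $102.15 | $2.96 | $23.00 | $82.11
12 | $82.11 | $2.38 | $23.00 | $61.49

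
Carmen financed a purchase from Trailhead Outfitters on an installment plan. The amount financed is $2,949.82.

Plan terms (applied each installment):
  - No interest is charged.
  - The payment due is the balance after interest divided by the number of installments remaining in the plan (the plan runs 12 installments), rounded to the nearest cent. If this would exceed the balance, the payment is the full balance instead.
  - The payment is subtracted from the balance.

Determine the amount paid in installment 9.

$245.82

# | Opening | Payment | End bal
1 | $2,949.82 | $245.82 | $2,704.00
2 | $2,704.00 | $245.82 | $2,458.18
3 | $2,458.18 | $245.82 | $2,212.36
4 | $2,212.36 | $245.82 | $1,966.54
5 | $1,966.54 | $245.82 | $1,720.72
6 | $1,720.72 | $245.82 | $1,474.90
7 | $1,474.90 | $245.82 | $1,229.08
8 | $1,229.08 | $245.82 | $983.26
9 | $983.26 | $245.82 | $737.44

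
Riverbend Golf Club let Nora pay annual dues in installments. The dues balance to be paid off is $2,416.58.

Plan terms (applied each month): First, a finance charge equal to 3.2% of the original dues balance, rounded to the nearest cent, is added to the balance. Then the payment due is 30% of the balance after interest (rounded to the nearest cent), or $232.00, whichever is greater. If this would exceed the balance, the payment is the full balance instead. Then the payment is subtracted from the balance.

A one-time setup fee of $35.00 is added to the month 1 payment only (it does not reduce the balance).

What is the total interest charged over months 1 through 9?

Month 1: opening $2,416.58; interest $77.33 → $2,493.91; payment $748.17 (+ $35.00 fee); balance $1,745.74
Month 2: opening $1,745.74; interest $77.33 → $1,823.07; payment $546.92; balance $1,276.15
Month 3: opening $1,276.15; interest $77.33 → $1,353.48; payment $406.04; balance $947.44
Month 4: opening $947.44; interest $77.33 → $1,024.77; payment $307.43; balance $717.34
Month 5: opening $717.34; interest $77.33 → $794.67; payment $238.40; balance $556.27
Month 6: opening $556.27; interest $77.33 → $633.60; payment $232.00; balance $401.60
Month 7: opening $401.60; interest $77.33 → $478.93; payment $232.00; balance $246.93
Month 8: opening $246.93; interest $77.33 → $324.26; payment $232.00; balance $92.26
Month 9: opening $92.26; interest $77.33 → $169.59; payment $169.59; balance $0.00
Total interest: $77.33 + $77.33 + $77.33 + $77.33 + $77.33 + $77.33 + $77.33 + $77.33 + $77.33 = $695.97

$695.97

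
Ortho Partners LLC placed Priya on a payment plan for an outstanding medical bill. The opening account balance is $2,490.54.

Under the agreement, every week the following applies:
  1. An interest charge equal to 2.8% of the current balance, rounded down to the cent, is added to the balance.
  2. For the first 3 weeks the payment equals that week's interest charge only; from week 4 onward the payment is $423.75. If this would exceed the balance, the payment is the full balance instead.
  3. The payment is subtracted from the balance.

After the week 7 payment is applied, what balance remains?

# | Opening | Interest | Payment | End bal
1 | $2,490.54 | $69.73 | $69.73 | $2,490.54
2 | $2,490.54 | $69.73 | $69.73 | $2,490.54
3 | $2,490.54 | $69.73 | $69.73 | $2,490.54
4 | $2,490.54 | $69.73 | $423.75 | $2,136.52
5 | $2,136.52 | $59.82 | $423.75 | $1,772.59
6 | $1,772.59 | $49.63 | $423.75 | $1,398.47
7 | $1,398.47 | $39.15 | $423.75 | $1,013.87

$1,013.87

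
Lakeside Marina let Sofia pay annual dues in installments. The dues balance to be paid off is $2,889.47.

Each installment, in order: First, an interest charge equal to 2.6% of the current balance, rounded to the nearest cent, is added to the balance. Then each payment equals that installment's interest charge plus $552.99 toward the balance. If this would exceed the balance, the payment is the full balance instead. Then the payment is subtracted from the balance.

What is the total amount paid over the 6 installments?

$3,124.57

Installment 1: opening $2,889.47; interest $75.13 → $2,964.60; payment $628.12; balance $2,336.48
Installment 2: opening $2,336.48; interest $60.75 → $2,397.23; payment $613.74; balance $1,783.49
Installment 3: opening $1,783.49; interest $46.37 → $1,829.86; payment $599.36; balance $1,230.50
Installment 4: opening $1,230.50; interest $31.99 → $1,262.49; payment $584.98; balance $677.51
Installment 5: opening $677.51; interest $17.62 → $695.13; payment $570.61; balance $124.52
Installment 6: opening $124.52; interest $3.24 → $127.76; payment $127.76; balance $0.00
Total paid: $3,124.57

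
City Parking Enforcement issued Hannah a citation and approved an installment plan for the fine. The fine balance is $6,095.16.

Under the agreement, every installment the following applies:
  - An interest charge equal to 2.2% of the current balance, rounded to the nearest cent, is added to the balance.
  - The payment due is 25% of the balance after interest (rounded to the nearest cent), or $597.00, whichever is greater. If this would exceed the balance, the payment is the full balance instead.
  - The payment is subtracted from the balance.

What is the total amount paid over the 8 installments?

Installment 1: $6,095.16 +$134.09 interest = $6,229.25; pay $1,557.31 → $4,671.94
Installment 2: $4,671.94 +$102.78 interest = $4,774.72; pay $1,193.68 → $3,581.04
Installment 3: $3,581.04 +$78.78 interest = $3,659.82; pay $914.96 → $2,744.86
Installment 4: $2,744.86 +$60.39 interest = $2,805.25; pay $701.31 → $2,103.94
Installment 5: $2,103.94 +$46.29 interest = $2,150.23; pay $597.00 → $1,553.23
Installment 6: $1,553.23 +$34.17 interest = $1,587.40; pay $597.00 → $990.40
Installment 7: $990.40 +$21.79 interest = $1,012.19; pay $597.00 → $415.19
Installment 8: $415.19 +$9.13 interest = $424.32; pay $424.32 → $0.00
Total paid: $6,582.58

$6,582.58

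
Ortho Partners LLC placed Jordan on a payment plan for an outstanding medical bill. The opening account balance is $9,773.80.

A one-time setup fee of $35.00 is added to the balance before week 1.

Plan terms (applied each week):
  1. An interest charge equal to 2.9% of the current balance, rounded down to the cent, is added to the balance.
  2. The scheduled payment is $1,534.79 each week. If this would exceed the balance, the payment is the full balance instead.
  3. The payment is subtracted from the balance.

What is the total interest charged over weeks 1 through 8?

$1,199.27

Week 1: opening $9,808.80; interest $284.45 → $10,093.25; payment $1,534.79; balance $8,558.46
Week 2: opening $8,558.46; interest $248.19 → $8,806.65; payment $1,534.79; balance $7,271.86
Week 3: opening $7,271.86; interest $210.88 → $7,482.74; payment $1,534.79; balance $5,947.95
Week 4: opening $5,947.95; interest $172.49 → $6,120.44; payment $1,534.79; balance $4,585.65
Week 5: opening $4,585.65; interest $132.98 → $4,718.63; payment $1,534.79; balance $3,183.84
Week 6: opening $3,183.84; interest $92.33 → $3,276.17; payment $1,534.79; balance $1,741.38
Week 7: opening $1,741.38; interest $50.50 → $1,791.88; payment $1,534.79; balance $257.09
Week 8: opening $257.09; interest $7.45 → $264.54; payment $264.54; balance $0.00
Total interest: $284.45 + $248.19 + $210.88 + $172.49 + $132.98 + $92.33 + $50.50 + $7.45 = $1,199.27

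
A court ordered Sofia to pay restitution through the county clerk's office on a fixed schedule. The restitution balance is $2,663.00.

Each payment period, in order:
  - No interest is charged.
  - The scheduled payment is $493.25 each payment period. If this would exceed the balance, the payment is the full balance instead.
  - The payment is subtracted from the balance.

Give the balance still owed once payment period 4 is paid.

Payment period 1: opening $2,663.00; payment $493.25; balance $2,169.75
Payment period 2: opening $2,169.75; payment $493.25; balance $1,676.50
Payment period 3: opening $1,676.50; payment $493.25; balance $1,183.25
Payment period 4: opening $1,183.25; payment $493.25; balance $690.00

$690.00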